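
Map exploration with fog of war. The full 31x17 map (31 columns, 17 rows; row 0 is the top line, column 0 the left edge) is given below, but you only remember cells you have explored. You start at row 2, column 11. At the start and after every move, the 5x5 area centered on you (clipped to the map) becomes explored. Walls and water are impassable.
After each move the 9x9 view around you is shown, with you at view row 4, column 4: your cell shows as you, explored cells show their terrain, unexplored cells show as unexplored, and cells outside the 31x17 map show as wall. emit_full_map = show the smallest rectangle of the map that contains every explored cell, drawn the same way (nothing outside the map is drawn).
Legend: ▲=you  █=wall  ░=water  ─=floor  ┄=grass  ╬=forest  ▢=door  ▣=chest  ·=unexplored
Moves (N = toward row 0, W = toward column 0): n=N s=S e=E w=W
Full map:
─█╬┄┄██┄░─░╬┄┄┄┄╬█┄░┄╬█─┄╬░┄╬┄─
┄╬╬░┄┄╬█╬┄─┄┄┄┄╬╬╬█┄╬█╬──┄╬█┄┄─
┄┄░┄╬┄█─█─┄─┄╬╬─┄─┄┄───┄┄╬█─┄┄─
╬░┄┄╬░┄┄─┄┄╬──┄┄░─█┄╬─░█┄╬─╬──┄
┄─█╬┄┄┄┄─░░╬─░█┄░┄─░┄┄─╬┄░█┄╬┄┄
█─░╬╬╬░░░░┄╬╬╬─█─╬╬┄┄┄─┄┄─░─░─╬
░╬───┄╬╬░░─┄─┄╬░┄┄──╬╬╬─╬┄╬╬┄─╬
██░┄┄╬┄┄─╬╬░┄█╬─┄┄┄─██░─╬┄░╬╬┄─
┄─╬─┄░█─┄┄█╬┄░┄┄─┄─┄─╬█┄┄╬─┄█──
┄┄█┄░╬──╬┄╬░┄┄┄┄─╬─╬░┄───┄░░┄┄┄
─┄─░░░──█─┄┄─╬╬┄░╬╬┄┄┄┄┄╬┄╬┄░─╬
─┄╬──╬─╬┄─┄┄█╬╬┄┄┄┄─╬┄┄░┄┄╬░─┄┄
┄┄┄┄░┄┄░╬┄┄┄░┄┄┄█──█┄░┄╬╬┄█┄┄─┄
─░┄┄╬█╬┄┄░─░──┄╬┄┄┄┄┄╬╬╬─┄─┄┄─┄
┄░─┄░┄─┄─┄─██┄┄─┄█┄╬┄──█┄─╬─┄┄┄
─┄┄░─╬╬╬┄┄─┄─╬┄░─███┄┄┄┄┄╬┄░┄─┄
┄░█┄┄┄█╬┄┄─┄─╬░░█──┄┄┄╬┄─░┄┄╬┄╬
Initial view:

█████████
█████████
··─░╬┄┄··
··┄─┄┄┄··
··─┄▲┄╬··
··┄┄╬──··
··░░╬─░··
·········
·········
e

█████████
█████████
·─░╬┄┄┄··
·┄─┄┄┄┄··
·─┄─▲╬╬··
·┄┄╬──┄··
·░░╬─░█··
·········
·········

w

█████████
█████████
··─░╬┄┄┄·
··┄─┄┄┄┄·
··─┄▲┄╬╬·
··┄┄╬──┄·
··░░╬─░█·
·········
·········

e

█████████
█████████
·─░╬┄┄┄··
·┄─┄┄┄┄··
·─┄─▲╬╬··
·┄┄╬──┄··
·░░╬─░█··
·········
·········

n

█████████
█████████
█████████
·─░╬┄┄┄··
·┄─┄▲┄┄··
·─┄─┄╬╬··
·┄┄╬──┄··
·░░╬─░█··
·········

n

█████████
█████████
█████████
█████████
·─░╬▲┄┄··
·┄─┄┄┄┄··
·─┄─┄╬╬··
·┄┄╬──┄··
·░░╬─░█··

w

█████████
█████████
█████████
█████████
··─░▲┄┄┄·
··┄─┄┄┄┄·
··─┄─┄╬╬·
··┄┄╬──┄·
··░░╬─░█·

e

█████████
█████████
█████████
█████████
·─░╬▲┄┄··
·┄─┄┄┄┄··
·─┄─┄╬╬··
·┄┄╬──┄··
·░░╬─░█··

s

█████████
█████████
█████████
·─░╬┄┄┄··
·┄─┄▲┄┄··
·─┄─┄╬╬··
·┄┄╬──┄··
·░░╬─░█··
·········

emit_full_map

─░╬┄┄┄
┄─┄▲┄┄
─┄─┄╬╬
┄┄╬──┄
░░╬─░█


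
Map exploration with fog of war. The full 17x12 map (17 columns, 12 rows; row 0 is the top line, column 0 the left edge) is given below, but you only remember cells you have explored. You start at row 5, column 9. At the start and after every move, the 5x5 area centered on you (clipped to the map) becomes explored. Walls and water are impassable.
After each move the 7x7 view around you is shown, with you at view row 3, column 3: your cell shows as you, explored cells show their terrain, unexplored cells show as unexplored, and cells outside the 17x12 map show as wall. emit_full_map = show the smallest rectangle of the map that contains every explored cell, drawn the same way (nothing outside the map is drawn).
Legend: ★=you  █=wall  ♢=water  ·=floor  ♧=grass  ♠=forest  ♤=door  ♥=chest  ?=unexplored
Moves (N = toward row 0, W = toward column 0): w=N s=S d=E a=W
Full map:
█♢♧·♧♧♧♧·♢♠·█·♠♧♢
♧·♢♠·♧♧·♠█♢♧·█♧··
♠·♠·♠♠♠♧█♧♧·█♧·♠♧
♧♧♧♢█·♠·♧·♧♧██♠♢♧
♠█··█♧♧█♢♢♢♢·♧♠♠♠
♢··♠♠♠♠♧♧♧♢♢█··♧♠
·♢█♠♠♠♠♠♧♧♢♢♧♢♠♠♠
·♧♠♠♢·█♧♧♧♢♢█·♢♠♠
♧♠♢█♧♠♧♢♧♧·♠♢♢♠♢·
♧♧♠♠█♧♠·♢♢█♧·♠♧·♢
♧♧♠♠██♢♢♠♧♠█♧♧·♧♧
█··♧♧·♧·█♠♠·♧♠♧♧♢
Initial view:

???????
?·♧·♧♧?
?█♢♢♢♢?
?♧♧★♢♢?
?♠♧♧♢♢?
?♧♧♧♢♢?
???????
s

?·♧·♧♧?
?█♢♢♢♢?
?♧♧♧♢♢?
?♠♧★♢♢?
?♧♧♧♢♢?
?♢♧♧·♠?
???????

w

???????
?·♧·♧♧?
?█♢♢♢♢?
?♧♧★♢♢?
?♠♧♧♢♢?
?♧♧♧♢♢?
?♢♧♧·♠?

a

???????
?♠·♧·♧♧
?♧█♢♢♢♢
?♠♧★♧♢♢
?♠♠♧♧♢♢
?█♧♧♧♢♢
??♢♧♧·♠

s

?♠·♧·♧♧
?♧█♢♢♢♢
?♠♧♧♧♢♢
?♠♠★♧♢♢
?█♧♧♧♢♢
?♧♢♧♧·♠
???????

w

???????
?♠·♧·♧♧
?♧█♢♢♢♢
?♠♧★♧♢♢
?♠♠♧♧♢♢
?█♧♧♧♢♢
?♧♢♧♧·♠

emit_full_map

♠·♧·♧♧
♧█♢♢♢♢
♠♧★♧♢♢
♠♠♧♧♢♢
█♧♧♧♢♢
♧♢♧♧·♠

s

?♠·♧·♧♧
?♧█♢♢♢♢
?♠♧♧♧♢♢
?♠♠★♧♢♢
?█♧♧♧♢♢
?♧♢♧♧·♠
???????

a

??♠·♧·♧
?♧♧█♢♢♢
?♠♠♧♧♧♢
?♠♠★♧♧♢
?·█♧♧♧♢
?♠♧♢♧♧·
???????

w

???????
?·♠·♧·♧
?♧♧█♢♢♢
?♠♠★♧♧♢
?♠♠♠♧♧♢
?·█♧♧♧♢
?♠♧♢♧♧·

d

???????
·♠·♧·♧♧
♧♧█♢♢♢♢
♠♠♧★♧♢♢
♠♠♠♧♧♢♢
·█♧♧♧♢♢
♠♧♢♧♧·♠

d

???????
♠·♧·♧♧?
♧█♢♢♢♢?
♠♧♧★♢♢?
♠♠♧♧♢♢?
█♧♧♧♢♢?
♧♢♧♧·♠?

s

♠·♧·♧♧?
♧█♢♢♢♢?
♠♧♧♧♢♢?
♠♠♧★♢♢?
█♧♧♧♢♢?
♧♢♧♧·♠?
???????

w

???????
♠·♧·♧♧?
♧█♢♢♢♢?
♠♧♧★♢♢?
♠♠♧♧♢♢?
█♧♧♧♢♢?
♧♢♧♧·♠?

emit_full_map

·♠·♧·♧♧
♧♧█♢♢♢♢
♠♠♧♧★♢♢
♠♠♠♧♧♢♢
·█♧♧♧♢♢
♠♧♢♧♧·♠


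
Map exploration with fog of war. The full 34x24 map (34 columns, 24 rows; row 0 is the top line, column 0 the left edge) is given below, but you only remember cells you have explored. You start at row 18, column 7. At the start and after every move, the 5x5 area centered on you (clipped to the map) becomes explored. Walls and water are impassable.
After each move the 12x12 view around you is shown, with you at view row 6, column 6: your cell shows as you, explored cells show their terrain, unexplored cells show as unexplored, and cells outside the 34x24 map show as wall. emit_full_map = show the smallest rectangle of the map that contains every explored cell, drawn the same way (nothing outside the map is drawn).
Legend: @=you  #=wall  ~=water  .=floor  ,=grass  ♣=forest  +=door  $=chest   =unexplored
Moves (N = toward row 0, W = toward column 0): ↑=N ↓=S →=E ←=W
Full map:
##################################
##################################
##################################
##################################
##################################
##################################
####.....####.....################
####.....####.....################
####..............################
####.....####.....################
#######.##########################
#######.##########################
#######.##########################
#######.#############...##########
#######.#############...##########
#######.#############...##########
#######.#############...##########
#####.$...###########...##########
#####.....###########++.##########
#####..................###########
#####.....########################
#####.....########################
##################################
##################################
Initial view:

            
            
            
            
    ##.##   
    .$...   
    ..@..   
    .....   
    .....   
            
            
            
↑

            
            
            
            
    ##.##   
    ##.##   
    .$@..   
    .....   
    .....   
    .....   
            
            

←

            
            
            
            
    ###.##  
    ###.##  
    #.@...  
    #.....  
    #.....  
     .....  
            
            

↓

            
            
            
    ###.##  
    ###.##  
    #.$...  
    #.@...  
    #.....  
    #.....  
            
            
            

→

            
            
            
   ###.##   
   ###.##   
   #.$...   
   #..@..   
   #.....   
   #.....   
            
            
            

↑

            
            
            
            
   ###.##   
   ###.##   
   #.$@..   
   #.....   
   #.....   
   #.....   
            
            

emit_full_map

###.##
###.##
#.$@..
#.....
#.....
#.....

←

            
            
            
            
    ###.##  
    ###.##  
    #.@...  
    #.....  
    #.....  
    #.....  
            
            

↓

            
            
            
    ###.##  
    ###.##  
    #.$...  
    #.@...  
    #.....  
    #.....  
            
            
            

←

#           
#           
#           
#    ###.## 
#   ####.## 
#   ##.$... 
#   ##@.... 
#   ##..... 
#   ##..... 
#           
#           
#           

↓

#           
#           
#    ###.## 
#   ####.## 
#   ##.$... 
#   ##..... 
#   ##@.... 
#   ##..... 
#   ##...   
#           
#           
############

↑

#           
#           
#           
#    ###.## 
#   ####.## 
#   ##.$... 
#   ##@.... 
#   ##..... 
#   ##..... 
#   ##...   
#           
#           

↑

#           
#           
#           
#           
#   ####.## 
#   ####.## 
#   ##@$... 
#   ##..... 
#   ##..... 
#   ##..... 
#   ##...   
#           

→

            
            
            
            
   ####.##  
   ####.##  
   ##.@...  
   ##.....  
   ##.....  
   ##.....  
   ##...    
            

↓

            
            
            
   ####.##  
   ####.##  
   ##.$...  
   ##.@...  
   ##.....  
   ##.....  
   ##...    
            
            

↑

            
            
            
            
   ####.##  
   ####.##  
   ##.@...  
   ##.....  
   ##.....  
   ##.....  
   ##...    
            

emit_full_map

####.##
####.##
##.@...
##.....
##.....
##.....
##...  

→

            
            
            
            
  ####.##   
  ####.##   
  ##.$@..   
  ##.....   
  ##.....   
  ##.....   
  ##...     
            

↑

            
            
            
            
    ##.##   
  ####.##   
  ####@##   
  ##.$...   
  ##.....   
  ##.....   
  ##.....   
  ##...     

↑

            
            
            
            
    ##.##   
    ##.##   
  ####@##   
  ####.##   
  ##.$...   
  ##.....   
  ##.....   
  ##.....   

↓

            
            
            
    ##.##   
    ##.##   
  ####.##   
  ####@##   
  ##.$...   
  ##.....   
  ##.....   
  ##.....   
  ##...     

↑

            
            
            
            
    ##.##   
    ##.##   
  ####@##   
  ####.##   
  ##.$...   
  ##.....   
  ##.....   
  ##.....   

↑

            
            
            
            
    ##.##   
    ##.##   
    ##@##   
  ####.##   
  ####.##   
  ##.$...   
  ##.....   
  ##.....   

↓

            
            
            
    ##.##   
    ##.##   
    ##.##   
  ####@##   
  ####.##   
  ##.$...   
  ##.....   
  ##.....   
  ##.....   

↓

            
            
    ##.##   
    ##.##   
    ##.##   
  ####.##   
  ####@##   
  ##.$...   
  ##.....   
  ##.....   
  ##.....   
  ##...     

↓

            
    ##.##   
    ##.##   
    ##.##   
  ####.##   
  ####.##   
  ##.$@..   
  ##.....   
  ##.....   
  ##.....   
  ##...     
            

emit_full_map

  ##.##
  ##.##
  ##.##
####.##
####.##
##.$@..
##.....
##.....
##.....
##...  

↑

            
            
    ##.##   
    ##.##   
    ##.##   
  ####.##   
  ####@##   
  ##.$...   
  ##.....   
  ##.....   
  ##.....   
  ##...     

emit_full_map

  ##.##
  ##.##
  ##.##
####.##
####@##
##.$...
##.....
##.....
##.....
##...  


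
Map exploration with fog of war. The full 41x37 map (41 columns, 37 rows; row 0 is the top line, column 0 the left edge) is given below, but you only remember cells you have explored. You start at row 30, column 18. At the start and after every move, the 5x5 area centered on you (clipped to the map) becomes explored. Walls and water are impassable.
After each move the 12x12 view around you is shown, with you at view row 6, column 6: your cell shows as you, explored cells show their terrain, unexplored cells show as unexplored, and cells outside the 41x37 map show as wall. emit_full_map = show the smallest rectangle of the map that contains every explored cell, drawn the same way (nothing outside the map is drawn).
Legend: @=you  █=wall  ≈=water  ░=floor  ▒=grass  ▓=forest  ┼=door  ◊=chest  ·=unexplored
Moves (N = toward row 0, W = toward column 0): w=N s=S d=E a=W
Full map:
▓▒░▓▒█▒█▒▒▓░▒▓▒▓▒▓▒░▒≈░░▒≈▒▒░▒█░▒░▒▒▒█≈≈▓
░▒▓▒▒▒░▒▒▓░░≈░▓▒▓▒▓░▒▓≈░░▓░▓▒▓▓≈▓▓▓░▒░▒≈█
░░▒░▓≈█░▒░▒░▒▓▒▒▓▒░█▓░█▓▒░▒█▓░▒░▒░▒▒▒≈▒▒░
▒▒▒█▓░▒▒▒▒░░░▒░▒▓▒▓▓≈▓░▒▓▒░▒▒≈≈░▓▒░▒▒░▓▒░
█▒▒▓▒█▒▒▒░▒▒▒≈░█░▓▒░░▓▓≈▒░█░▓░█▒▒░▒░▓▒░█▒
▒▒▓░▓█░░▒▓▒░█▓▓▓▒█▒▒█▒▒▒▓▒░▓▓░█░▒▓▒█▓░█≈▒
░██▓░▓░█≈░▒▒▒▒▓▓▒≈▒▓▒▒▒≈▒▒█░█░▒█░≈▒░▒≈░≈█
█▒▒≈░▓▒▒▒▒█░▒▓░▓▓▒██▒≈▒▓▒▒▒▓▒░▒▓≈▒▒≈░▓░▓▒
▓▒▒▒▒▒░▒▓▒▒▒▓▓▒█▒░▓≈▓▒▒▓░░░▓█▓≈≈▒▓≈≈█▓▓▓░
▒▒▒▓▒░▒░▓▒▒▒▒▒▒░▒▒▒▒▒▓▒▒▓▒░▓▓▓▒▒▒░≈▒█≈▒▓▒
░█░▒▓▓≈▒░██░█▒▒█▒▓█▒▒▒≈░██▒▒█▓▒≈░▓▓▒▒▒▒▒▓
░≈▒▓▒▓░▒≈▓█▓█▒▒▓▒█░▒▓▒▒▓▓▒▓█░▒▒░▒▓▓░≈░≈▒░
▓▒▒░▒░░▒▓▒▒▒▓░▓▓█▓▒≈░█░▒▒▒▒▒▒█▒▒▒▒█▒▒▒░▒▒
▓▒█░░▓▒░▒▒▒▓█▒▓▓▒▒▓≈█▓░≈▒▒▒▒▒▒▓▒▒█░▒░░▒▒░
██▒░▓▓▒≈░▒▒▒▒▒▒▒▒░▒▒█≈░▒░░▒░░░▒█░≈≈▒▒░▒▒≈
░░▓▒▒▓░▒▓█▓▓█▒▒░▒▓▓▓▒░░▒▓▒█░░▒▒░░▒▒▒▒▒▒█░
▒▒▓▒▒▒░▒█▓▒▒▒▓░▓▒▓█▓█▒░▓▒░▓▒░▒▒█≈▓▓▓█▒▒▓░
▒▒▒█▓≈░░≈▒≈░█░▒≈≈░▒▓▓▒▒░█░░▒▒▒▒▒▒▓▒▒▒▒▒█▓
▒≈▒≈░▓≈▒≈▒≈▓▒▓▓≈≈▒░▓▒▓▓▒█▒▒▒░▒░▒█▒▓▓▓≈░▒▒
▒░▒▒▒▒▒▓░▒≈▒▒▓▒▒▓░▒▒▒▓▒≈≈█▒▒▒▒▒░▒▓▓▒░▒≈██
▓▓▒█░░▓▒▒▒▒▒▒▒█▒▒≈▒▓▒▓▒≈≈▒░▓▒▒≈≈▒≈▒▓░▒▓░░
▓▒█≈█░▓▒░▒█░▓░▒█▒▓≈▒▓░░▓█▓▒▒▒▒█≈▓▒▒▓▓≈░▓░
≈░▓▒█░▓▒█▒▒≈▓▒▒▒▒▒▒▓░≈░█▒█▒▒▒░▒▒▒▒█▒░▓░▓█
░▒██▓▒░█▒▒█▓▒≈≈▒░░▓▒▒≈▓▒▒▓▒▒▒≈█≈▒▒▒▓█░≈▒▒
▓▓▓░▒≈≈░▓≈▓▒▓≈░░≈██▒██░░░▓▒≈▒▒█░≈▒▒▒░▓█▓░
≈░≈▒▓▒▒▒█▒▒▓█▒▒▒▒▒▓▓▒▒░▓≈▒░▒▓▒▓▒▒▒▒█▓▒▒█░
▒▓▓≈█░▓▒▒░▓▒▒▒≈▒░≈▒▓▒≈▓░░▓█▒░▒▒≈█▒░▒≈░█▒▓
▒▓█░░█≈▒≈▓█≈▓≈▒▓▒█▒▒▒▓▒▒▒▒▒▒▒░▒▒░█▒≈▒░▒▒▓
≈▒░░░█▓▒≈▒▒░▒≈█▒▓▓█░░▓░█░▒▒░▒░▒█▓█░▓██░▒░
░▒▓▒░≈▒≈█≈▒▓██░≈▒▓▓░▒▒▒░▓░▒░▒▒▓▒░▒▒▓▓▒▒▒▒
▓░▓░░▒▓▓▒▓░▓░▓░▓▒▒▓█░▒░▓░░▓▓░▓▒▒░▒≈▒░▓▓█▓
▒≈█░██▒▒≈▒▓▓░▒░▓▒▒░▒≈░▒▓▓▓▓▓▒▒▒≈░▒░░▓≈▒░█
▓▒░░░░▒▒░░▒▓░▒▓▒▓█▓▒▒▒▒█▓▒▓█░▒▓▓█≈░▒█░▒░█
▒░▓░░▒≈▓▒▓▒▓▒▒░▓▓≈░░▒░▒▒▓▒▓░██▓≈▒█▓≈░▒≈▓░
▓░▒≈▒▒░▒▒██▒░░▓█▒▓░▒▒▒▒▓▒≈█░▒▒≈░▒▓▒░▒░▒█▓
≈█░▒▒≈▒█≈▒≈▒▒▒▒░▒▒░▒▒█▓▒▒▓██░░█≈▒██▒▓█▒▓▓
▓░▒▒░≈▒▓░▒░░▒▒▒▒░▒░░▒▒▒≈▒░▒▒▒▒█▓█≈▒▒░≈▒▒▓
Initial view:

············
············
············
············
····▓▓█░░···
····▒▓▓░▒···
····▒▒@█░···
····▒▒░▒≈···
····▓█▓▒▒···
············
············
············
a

············
············
············
············
····▒▓▓█░░··
····≈▒▓▓░▒··
····▓▒@▓█░··
····▓▒▒░▒≈··
····▒▓█▓▒▒··
············
············
············

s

············
············
············
····▒▓▓█░░··
····≈▒▓▓░▒··
····▓▒▒▓█░··
····▓▒@░▒≈··
····▒▓█▓▒▒··
····▓▓≈░░···
············
············
············

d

············
············
············
···▒▓▓█░░···
···≈▒▓▓░▒···
···▓▒▒▓█░···
···▓▒▒@▒≈···
···▒▓█▓▒▒···
···▓▓≈░░▒···
············
············
············

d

············
············
············
··▒▓▓█░░····
··≈▒▓▓░▒▒···
··▓▒▒▓█░▒···
··▓▒▒░@≈░···
··▒▓█▓▒▒▒···
··▓▓≈░░▒░···
············
············
············

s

············
············
··▒▓▓█░░····
··≈▒▓▓░▒▒···
··▓▒▒▓█░▒···
··▓▒▒░▒≈░···
··▒▓█▓@▒▒···
··▓▓≈░░▒░···
····▓░▒▒▒···
············
············
████████████

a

············
············
···▒▓▓█░░···
···≈▒▓▓░▒▒··
···▓▒▒▓█░▒··
···▓▒▒░▒≈░··
···▒▓█@▒▒▒··
···▓▓≈░░▒░··
····▒▓░▒▒▒··
············
············
████████████

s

············
···▒▓▓█░░···
···≈▒▓▓░▒▒··
···▓▒▒▓█░▒··
···▓▒▒░▒≈░··
···▒▓█▓▒▒▒··
···▓▓≈@░▒░··
····▒▓░▒▒▒··
····▒▒░▒▒···
············
████████████
████████████

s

···▒▓▓█░░···
···≈▒▓▓░▒▒··
···▓▒▒▓█░▒··
···▓▒▒░▒≈░··
···▒▓█▓▒▒▒··
···▓▓≈░░▒░··
····▒▓@▒▒▒··
····▒▒░▒▒···
····░▒░░▒···
████████████
████████████
████████████

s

···≈▒▓▓░▒▒··
···▓▒▒▓█░▒··
···▓▒▒░▒≈░··
···▒▓█▓▒▒▒··
···▓▓≈░░▒░··
····▒▓░▒▒▒··
····▒▒@▒▒···
····░▒░░▒···
████████████
████████████
████████████
████████████

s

···▓▒▒▓█░▒··
···▓▒▒░▒≈░··
···▒▓█▓▒▒▒··
···▓▓≈░░▒░··
····▒▓░▒▒▒··
····▒▒░▒▒···
····░▒@░▒···
████████████
████████████
████████████
████████████
████████████

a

····▓▒▒▓█░▒·
····▓▒▒░▒≈░·
····▒▓█▓▒▒▒·
····▓▓≈░░▒░·
····█▒▓░▒▒▒·
····░▒▒░▒▒··
····▒░@░░▒··
████████████
████████████
████████████
████████████
████████████

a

·····▓▒▒▓█░▒
·····▓▒▒░▒≈░
·····▒▓█▓▒▒▒
·····▓▓≈░░▒░
····▓█▒▓░▒▒▒
····▒░▒▒░▒▒·
····▒▒@▒░░▒·
████████████
████████████
████████████
████████████
████████████

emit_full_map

·▒▓▓█░░·
·≈▒▓▓░▒▒
·▓▒▒▓█░▒
·▓▒▒░▒≈░
·▒▓█▓▒▒▒
·▓▓≈░░▒░
▓█▒▓░▒▒▒
▒░▒▒░▒▒·
▒▒@▒░░▒·

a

······▓▒▒▓█░
······▓▒▒░▒≈
······▒▓█▓▒▒
······▓▓≈░░▒
····░▓█▒▓░▒▒
····▒▒░▒▒░▒▒
····▒▒@░▒░░▒
████████████
████████████
████████████
████████████
████████████

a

·······▓▒▒▓█
·······▓▒▒░▒
·······▒▓█▓▒
·······▓▓≈░░
····░░▓█▒▓░▒
····▒▒▒░▒▒░▒
····▒▒@▒░▒░░
████████████
████████████
████████████
████████████
████████████

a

········▓▒▒▓
········▓▒▒░
········▒▓█▓
········▓▓≈░
····▒░░▓█▒▓░
····▒▒▒▒░▒▒░
····░▒@▒▒░▒░
████████████
████████████
████████████
████████████
████████████

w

········≈▒▓▓
········▓▒▒▓
········▓▒▒░
········▒▓█▓
····▓▒▒░▓▓≈░
····▒░░▓█▒▓░
····▒▒@▒░▒▒░
····░▒▒▒▒░▒░
████████████
████████████
████████████
████████████

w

········▒▓▓█
········≈▒▓▓
········▓▒▒▓
········▓▒▒░
····▓░▒▓▒▓█▓
····▓▒▒░▓▓≈░
····▒░@▓█▒▓░
····▒▒▒▒░▒▒░
····░▒▒▒▒░▒░
████████████
████████████
████████████

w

············
········▒▓▓█
········≈▒▓▓
········▓▒▒▓
····▓░▒░▓▒▒░
····▓░▒▓▒▓█▓
····▓▒@░▓▓≈░
····▒░░▓█▒▓░
····▒▒▒▒░▒▒░
····░▒▒▒▒░▒░
████████████
████████████

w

············
············
········▒▓▓█
········≈▒▓▓
····▓░▓░▓▒▒▓
····▓░▒░▓▒▒░
····▓░@▓▒▓█▓
····▓▒▒░▓▓≈░
····▒░░▓█▒▓░
····▒▒▒▒░▒▒░
····░▒▒▒▒░▒░
████████████

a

············
············
·········▒▓▓
·········≈▒▓
····░▓░▓░▓▒▒
····▓▓░▒░▓▒▒
····▒▓@▒▓▒▓█
····▒▓▒▒░▓▓≈
····█▒░░▓█▒▓
·····▒▒▒▒░▒▒
·····░▒▒▒▒░▒
████████████

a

············
············
··········▒▓
··········≈▒
····▓░▓░▓░▓▒
····▒▓▓░▒░▓▒
····░▒@░▒▓▒▓
····▓▒▓▒▒░▓▓
····██▒░░▓█▒
······▒▒▒▒░▒
······░▒▒▒▒░
████████████

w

············
············
············
··········▒▓
····≈▒▓██·≈▒
····▓░▓░▓░▓▒
····▒▓@░▒░▓▒
····░▒▓░▒▓▒▓
····▓▒▓▒▒░▓▓
····██▒░░▓█▒
······▒▒▒▒░▒
······░▒▒▒▒░

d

············
············
············
·········▒▓▓
···≈▒▓██░≈▒▓
···▓░▓░▓░▓▒▒
···▒▓▓@▒░▓▒▒
···░▒▓░▒▓▒▓█
···▓▒▓▒▒░▓▓≈
···██▒░░▓█▒▓
·····▒▒▒▒░▒▒
·····░▒▒▒▒░▒

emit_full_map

······▒▓▓█░░·
≈▒▓██░≈▒▓▓░▒▒
▓░▓░▓░▓▒▒▓█░▒
▒▓▓@▒░▓▒▒░▒≈░
░▒▓░▒▓▒▓█▓▒▒▒
▓▒▓▒▒░▓▓≈░░▒░
██▒░░▓█▒▓░▒▒▒
··▒▒▒▒░▒▒░▒▒·
··░▒▒▒▒░▒░░▒·


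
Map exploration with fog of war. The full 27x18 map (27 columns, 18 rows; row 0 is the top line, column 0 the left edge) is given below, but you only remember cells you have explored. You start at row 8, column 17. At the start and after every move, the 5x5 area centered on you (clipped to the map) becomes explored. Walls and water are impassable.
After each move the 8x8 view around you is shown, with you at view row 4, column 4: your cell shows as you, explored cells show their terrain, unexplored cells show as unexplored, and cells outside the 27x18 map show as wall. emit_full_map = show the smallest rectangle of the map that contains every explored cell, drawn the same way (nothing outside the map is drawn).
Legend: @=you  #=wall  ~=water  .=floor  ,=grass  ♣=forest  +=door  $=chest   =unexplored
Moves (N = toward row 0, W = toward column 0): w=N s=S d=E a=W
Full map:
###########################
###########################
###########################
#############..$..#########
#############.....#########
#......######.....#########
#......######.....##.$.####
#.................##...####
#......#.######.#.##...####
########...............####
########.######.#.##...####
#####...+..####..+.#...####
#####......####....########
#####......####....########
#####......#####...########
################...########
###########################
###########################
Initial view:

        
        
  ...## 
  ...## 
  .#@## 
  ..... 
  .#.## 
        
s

        
  ...## 
  ...## 
  .#.## 
  ..@.. 
  .#.## 
  ..+.# 
        

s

  ...## 
  ...## 
  .#.## 
  ..... 
  .#@## 
  ..+.# 
  ....# 
        

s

  ...## 
  .#.## 
  ..... 
  .#.## 
  ..@.# 
  ....# 
  ....# 
        

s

  .#.## 
  ..... 
  .#.## 
  ..+.# 
  ..@.# 
  ....# 
  #...# 
        

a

   .#.##
   .....
  #.#.##
  #..+.#
  #.@..#
  #....#
  ##...#
        

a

    .#.#
    ....
  ##.#.#
  ##..+.
  ##@...
  ##....
  ###...
        

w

    ...#
    .#.#
  ......
  ##.#.#
  ##@.+.
  ##....
  ##....
  ###...

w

    ...#
    ...#
  ##.#.#
  ......
  ##@#.#
  ##..+.
  ##....
  ##....

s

    ...#
  ##.#.#
  ......
  ##.#.#
  ##@.+.
  ##....
  ##....
  ###...

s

  ##.#.#
  ......
  ##.#.#
  ##..+.
  ##@...
  ##....
  ###...
        

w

    ...#
  ##.#.#
  ......
  ##.#.#
  ##@.+.
  ##....
  ##....
  ###...

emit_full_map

  ...##
  ...##
##.#.##
.......
##.#.##
##@.+.#
##....#
##....#
###...#

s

  ##.#.#
  ......
  ##.#.#
  ##..+.
  ##@...
  ##....
  ###...
        

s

  ......
  ##.#.#
  ##..+.
  ##....
  ##@...
  ###...
  ###.. 
        

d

 .......
 ##.#.##
 ##..+.#
 ##....#
 ##.@..#
 ###...#
 ###... 
        

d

....... 
##.#.## 
##..+.# 
##....# 
##..@.# 
###...# 
###...# 
        

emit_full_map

  ...##
  ...##
##.#.##
.......
##.#.##
##..+.#
##....#
##..@.#
###...#
###...#

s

##.#.## 
##..+.# 
##....# 
##....# 
###.@.# 
###...# 
  ##### 
        

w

....... 
##.#.## 
##..+.# 
##....# 
##..@.# 
###...# 
###...# 
  ##### 

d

......  
#.#.##  
#..+.#. 
#....## 
#...@## 
##...## 
##...## 
 #####  

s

#.#.##  
#..+.#. 
#....## 
#....## 
##..@## 
##...## 
 ###### 
        

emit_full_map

  ...## 
  ...## 
##.#.## 
....... 
##.#.## 
##..+.#.
##....##
##....##
###..@##
###...##
  ######

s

#..+.#. 
#....## 
#....## 
##...## 
##..@## 
 ###### 
  ##### 
########

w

#.#.##  
#..+.#. 
#....## 
#....## 
##..@## 
##...## 
 ###### 
  ##### 

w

......  
#.#.##  
#..+.#. 
#....## 
#...@## 
##...## 
##...## 
 ###### 

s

#.#.##  
#..+.#. 
#....## 
#....## 
##..@## 
##...## 
 ###### 
  ##### 

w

......  
#.#.##  
#..+.#. 
#....## 
#...@## 
##...## 
##...## 
 ###### 

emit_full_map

  ...## 
  ...## 
##.#.## 
....... 
##.#.## 
##..+.#.
##....##
##...@##
###...##
###...##
  ######
   #####


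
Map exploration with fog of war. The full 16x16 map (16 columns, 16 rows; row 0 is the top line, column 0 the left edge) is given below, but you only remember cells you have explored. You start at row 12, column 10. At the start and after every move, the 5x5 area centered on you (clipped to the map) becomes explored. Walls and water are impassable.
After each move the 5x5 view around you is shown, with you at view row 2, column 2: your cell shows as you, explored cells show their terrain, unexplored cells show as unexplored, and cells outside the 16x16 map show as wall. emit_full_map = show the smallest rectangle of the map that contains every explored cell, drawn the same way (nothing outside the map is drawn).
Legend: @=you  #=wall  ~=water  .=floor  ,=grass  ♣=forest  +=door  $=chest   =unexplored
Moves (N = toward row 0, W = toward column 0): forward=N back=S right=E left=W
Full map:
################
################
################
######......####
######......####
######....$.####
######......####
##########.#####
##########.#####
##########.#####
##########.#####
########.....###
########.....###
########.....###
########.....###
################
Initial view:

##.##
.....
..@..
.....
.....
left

###.#
#....
#.@..
#....
#....

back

#....
#....
#.@..
#....
#####

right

.....
.....
..@..
.....
#####

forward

##.##
.....
..@..
.....
.....

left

###.#
#....
#.@..
#....
#....

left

####.
##...
##@..
##...
##...


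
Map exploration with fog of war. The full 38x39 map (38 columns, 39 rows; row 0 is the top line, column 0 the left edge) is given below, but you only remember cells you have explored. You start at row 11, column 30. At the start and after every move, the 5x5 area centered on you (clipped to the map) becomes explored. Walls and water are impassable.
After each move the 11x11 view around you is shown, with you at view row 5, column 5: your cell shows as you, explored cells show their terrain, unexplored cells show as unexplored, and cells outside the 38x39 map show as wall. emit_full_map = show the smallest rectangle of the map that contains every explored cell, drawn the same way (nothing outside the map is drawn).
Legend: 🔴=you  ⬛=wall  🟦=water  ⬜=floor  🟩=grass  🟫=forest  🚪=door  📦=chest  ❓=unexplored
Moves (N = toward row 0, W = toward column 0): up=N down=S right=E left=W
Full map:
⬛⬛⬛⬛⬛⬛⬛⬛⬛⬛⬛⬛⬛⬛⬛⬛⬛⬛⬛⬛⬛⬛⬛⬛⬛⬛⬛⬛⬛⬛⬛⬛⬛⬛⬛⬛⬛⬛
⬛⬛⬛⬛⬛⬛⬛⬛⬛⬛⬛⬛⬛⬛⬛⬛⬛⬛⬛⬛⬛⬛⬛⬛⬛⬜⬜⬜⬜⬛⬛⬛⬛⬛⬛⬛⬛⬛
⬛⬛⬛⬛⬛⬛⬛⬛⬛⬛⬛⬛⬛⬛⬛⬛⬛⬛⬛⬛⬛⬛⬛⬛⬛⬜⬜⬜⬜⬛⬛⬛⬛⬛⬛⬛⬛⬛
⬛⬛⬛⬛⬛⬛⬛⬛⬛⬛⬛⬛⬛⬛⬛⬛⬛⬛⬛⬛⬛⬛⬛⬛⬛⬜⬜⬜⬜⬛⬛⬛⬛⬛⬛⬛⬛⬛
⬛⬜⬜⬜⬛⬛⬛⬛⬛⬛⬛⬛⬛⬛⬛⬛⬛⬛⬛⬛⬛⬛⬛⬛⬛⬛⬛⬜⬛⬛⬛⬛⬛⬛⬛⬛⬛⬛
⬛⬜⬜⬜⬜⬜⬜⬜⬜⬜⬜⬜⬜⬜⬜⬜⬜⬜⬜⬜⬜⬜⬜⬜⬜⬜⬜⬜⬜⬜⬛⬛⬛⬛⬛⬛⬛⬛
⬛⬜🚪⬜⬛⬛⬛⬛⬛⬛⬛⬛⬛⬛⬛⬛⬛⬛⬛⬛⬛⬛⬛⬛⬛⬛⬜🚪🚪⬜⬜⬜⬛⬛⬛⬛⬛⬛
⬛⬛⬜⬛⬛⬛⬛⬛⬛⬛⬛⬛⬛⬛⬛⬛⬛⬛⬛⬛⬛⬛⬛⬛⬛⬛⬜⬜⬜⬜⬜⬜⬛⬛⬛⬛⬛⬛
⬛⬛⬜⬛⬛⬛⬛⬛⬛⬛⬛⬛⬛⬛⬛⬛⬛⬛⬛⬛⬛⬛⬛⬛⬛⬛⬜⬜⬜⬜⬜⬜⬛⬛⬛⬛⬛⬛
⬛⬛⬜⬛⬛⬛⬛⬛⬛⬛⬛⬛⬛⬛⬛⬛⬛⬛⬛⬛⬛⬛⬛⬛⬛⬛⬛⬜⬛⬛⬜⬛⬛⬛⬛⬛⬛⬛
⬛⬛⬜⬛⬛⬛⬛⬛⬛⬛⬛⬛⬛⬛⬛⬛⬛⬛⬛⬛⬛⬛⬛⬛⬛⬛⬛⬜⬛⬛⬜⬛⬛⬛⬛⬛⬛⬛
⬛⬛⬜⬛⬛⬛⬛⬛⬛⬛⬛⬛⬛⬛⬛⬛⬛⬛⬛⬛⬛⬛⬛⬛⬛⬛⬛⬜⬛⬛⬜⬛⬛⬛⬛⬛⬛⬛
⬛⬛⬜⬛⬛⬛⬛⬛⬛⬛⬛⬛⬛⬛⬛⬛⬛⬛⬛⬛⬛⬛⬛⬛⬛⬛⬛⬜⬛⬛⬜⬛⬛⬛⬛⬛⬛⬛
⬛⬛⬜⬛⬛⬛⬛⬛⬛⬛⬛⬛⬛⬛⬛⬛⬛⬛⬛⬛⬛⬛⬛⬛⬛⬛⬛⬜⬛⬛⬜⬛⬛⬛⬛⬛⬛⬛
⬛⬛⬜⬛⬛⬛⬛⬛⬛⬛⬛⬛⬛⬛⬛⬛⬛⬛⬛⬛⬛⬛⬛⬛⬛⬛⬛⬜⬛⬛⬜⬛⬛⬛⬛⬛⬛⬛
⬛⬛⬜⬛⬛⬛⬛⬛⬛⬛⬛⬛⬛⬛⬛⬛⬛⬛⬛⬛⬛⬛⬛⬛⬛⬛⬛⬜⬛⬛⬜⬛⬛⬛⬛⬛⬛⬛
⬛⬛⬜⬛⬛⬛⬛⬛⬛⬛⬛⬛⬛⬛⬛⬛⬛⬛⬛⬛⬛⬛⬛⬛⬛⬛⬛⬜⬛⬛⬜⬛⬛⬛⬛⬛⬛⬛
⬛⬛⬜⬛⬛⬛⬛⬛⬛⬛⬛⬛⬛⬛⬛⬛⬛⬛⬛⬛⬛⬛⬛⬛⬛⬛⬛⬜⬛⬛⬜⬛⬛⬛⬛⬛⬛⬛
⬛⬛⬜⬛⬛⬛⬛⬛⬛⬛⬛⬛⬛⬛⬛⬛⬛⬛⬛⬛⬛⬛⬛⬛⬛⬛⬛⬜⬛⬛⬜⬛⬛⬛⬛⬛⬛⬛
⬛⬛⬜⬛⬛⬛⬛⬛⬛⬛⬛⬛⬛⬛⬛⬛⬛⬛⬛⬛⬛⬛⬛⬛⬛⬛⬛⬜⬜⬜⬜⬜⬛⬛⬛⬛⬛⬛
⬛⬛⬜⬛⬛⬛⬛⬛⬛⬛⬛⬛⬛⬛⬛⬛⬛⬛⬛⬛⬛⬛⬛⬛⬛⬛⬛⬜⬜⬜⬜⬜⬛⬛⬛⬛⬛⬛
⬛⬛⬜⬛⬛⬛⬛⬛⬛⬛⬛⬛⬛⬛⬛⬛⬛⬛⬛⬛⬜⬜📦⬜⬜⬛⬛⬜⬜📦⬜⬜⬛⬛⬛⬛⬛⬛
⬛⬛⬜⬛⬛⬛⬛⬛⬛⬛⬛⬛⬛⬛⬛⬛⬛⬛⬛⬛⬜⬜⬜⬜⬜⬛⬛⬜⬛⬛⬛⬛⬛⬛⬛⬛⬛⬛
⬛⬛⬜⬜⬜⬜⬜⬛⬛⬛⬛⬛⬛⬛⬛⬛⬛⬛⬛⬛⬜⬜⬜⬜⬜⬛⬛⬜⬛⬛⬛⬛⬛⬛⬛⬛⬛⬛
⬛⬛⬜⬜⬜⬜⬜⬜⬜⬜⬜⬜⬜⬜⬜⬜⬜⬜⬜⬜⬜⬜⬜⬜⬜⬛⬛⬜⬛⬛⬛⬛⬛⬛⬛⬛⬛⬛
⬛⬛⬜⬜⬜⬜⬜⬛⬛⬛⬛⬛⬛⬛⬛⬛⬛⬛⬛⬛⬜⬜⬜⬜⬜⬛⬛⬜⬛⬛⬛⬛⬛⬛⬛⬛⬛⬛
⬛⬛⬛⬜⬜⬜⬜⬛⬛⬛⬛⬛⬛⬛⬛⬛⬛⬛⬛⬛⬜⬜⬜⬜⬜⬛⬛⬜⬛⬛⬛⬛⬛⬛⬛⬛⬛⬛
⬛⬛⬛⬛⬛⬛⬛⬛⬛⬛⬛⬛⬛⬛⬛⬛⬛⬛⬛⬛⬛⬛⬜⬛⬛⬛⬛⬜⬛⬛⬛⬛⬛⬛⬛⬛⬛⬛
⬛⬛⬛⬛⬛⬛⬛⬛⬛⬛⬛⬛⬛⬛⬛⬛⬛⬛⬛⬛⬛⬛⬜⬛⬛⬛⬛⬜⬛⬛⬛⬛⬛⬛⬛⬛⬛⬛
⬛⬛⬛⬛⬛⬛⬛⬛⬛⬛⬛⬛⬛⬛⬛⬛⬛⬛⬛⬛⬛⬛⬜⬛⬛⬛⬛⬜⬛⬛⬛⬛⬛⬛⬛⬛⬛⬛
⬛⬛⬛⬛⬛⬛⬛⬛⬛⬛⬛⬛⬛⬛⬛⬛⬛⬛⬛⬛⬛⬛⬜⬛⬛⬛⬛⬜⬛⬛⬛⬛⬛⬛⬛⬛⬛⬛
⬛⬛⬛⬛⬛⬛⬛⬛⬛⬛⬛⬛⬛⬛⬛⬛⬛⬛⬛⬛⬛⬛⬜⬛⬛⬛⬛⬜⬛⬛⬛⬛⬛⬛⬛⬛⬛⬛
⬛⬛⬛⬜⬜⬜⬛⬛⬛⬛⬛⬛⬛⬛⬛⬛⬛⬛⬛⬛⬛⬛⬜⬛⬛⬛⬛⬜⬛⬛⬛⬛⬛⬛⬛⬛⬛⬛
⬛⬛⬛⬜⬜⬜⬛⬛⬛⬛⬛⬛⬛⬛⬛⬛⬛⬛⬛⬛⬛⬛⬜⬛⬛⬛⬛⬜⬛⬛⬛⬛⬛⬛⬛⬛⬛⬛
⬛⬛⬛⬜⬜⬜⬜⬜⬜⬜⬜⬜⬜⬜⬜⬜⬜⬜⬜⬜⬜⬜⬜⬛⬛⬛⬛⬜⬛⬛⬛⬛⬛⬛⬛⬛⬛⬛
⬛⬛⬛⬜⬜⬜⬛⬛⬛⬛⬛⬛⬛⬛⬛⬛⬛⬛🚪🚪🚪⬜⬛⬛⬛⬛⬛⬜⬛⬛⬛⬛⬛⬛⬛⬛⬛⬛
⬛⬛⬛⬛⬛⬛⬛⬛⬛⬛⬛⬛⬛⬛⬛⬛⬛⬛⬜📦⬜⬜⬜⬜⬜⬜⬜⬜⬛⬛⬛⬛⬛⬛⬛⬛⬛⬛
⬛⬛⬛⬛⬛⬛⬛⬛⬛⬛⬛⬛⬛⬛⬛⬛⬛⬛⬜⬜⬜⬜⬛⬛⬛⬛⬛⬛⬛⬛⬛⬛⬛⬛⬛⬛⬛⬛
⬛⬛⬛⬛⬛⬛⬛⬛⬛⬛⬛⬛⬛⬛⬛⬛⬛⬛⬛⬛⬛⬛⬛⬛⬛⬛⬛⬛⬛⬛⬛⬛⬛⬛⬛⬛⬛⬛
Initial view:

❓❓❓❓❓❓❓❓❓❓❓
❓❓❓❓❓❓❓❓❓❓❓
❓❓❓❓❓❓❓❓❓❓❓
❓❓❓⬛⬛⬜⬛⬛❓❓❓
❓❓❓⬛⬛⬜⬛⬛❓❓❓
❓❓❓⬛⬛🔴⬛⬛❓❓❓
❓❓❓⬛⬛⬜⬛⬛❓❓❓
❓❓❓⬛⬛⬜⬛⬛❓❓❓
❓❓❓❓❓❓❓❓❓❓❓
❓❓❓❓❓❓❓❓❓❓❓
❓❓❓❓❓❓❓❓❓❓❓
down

❓❓❓❓❓❓❓❓❓❓❓
❓❓❓❓❓❓❓❓❓❓❓
❓❓❓⬛⬛⬜⬛⬛❓❓❓
❓❓❓⬛⬛⬜⬛⬛❓❓❓
❓❓❓⬛⬛⬜⬛⬛❓❓❓
❓❓❓⬛⬛🔴⬛⬛❓❓❓
❓❓❓⬛⬛⬜⬛⬛❓❓❓
❓❓❓⬛⬛⬜⬛⬛❓❓❓
❓❓❓❓❓❓❓❓❓❓❓
❓❓❓❓❓❓❓❓❓❓❓
❓❓❓❓❓❓❓❓❓❓❓

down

❓❓❓❓❓❓❓❓❓❓❓
❓❓❓⬛⬛⬜⬛⬛❓❓❓
❓❓❓⬛⬛⬜⬛⬛❓❓❓
❓❓❓⬛⬛⬜⬛⬛❓❓❓
❓❓❓⬛⬛⬜⬛⬛❓❓❓
❓❓❓⬛⬛🔴⬛⬛❓❓❓
❓❓❓⬛⬛⬜⬛⬛❓❓❓
❓❓❓⬛⬛⬜⬛⬛❓❓❓
❓❓❓❓❓❓❓❓❓❓❓
❓❓❓❓❓❓❓❓❓❓❓
❓❓❓❓❓❓❓❓❓❓❓

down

❓❓❓⬛⬛⬜⬛⬛❓❓❓
❓❓❓⬛⬛⬜⬛⬛❓❓❓
❓❓❓⬛⬛⬜⬛⬛❓❓❓
❓❓❓⬛⬛⬜⬛⬛❓❓❓
❓❓❓⬛⬛⬜⬛⬛❓❓❓
❓❓❓⬛⬛🔴⬛⬛❓❓❓
❓❓❓⬛⬛⬜⬛⬛❓❓❓
❓❓❓⬛⬛⬜⬛⬛❓❓❓
❓❓❓❓❓❓❓❓❓❓❓
❓❓❓❓❓❓❓❓❓❓❓
❓❓❓❓❓❓❓❓❓❓❓

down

❓❓❓⬛⬛⬜⬛⬛❓❓❓
❓❓❓⬛⬛⬜⬛⬛❓❓❓
❓❓❓⬛⬛⬜⬛⬛❓❓❓
❓❓❓⬛⬛⬜⬛⬛❓❓❓
❓❓❓⬛⬛⬜⬛⬛❓❓❓
❓❓❓⬛⬛🔴⬛⬛❓❓❓
❓❓❓⬛⬛⬜⬛⬛❓❓❓
❓❓❓⬛⬛⬜⬛⬛❓❓❓
❓❓❓❓❓❓❓❓❓❓❓
❓❓❓❓❓❓❓❓❓❓❓
❓❓❓❓❓❓❓❓❓❓❓

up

❓❓❓⬛⬛⬜⬛⬛❓❓❓
❓❓❓⬛⬛⬜⬛⬛❓❓❓
❓❓❓⬛⬛⬜⬛⬛❓❓❓
❓❓❓⬛⬛⬜⬛⬛❓❓❓
❓❓❓⬛⬛⬜⬛⬛❓❓❓
❓❓❓⬛⬛🔴⬛⬛❓❓❓
❓❓❓⬛⬛⬜⬛⬛❓❓❓
❓❓❓⬛⬛⬜⬛⬛❓❓❓
❓❓❓⬛⬛⬜⬛⬛❓❓❓
❓❓❓❓❓❓❓❓❓❓❓
❓❓❓❓❓❓❓❓❓❓❓
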